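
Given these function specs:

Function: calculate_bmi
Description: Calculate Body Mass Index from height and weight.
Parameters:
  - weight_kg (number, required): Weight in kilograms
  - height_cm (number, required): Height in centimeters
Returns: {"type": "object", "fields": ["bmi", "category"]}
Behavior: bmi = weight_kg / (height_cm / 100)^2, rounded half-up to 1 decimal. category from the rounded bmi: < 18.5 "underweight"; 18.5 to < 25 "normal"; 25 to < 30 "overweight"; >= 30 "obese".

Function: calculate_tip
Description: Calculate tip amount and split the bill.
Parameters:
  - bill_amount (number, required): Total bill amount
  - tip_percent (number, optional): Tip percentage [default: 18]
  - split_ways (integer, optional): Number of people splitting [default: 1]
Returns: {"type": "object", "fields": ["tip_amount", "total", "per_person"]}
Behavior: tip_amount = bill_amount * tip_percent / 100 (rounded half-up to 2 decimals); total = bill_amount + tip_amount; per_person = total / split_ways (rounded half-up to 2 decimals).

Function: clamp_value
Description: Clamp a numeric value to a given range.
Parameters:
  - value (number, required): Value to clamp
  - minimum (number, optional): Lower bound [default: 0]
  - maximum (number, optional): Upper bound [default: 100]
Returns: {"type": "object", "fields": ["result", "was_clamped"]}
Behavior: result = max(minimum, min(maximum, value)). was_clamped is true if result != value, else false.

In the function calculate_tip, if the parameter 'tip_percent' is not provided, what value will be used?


The calculate_tip spec declares:
  - tip_percent (number, optional): Tip percentage [default: 18]
Default:
18


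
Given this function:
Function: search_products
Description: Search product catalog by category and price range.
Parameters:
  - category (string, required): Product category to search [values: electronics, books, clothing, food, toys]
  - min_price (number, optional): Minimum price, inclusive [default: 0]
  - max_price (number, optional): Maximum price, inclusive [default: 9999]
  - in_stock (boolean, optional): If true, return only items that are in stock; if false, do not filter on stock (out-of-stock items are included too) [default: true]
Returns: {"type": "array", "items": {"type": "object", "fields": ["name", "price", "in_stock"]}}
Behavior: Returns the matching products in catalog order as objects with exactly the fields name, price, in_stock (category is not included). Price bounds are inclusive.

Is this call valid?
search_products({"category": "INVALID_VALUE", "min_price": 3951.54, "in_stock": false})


Checking parameter values...
Parameter 'category' has value 'INVALID_VALUE' not in allowed: electronics, books, clothing, food, toys
Invalid - 'category' must be one of electronics, books, clothing, food, toys


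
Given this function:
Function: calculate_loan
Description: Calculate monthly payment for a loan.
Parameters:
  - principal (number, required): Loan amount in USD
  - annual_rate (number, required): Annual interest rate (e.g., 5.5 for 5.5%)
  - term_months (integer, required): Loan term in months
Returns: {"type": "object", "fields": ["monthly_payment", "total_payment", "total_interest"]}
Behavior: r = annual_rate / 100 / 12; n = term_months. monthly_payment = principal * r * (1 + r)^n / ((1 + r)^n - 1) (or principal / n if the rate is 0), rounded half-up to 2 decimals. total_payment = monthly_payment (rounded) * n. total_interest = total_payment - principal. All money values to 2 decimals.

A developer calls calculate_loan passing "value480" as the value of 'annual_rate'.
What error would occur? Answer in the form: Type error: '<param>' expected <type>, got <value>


Spec: 'annual_rate' is declared as number; "value480" is a string.
Type error: 'annual_rate' expected number, got "value480"


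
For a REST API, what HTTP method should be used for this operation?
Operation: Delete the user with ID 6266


GET = read, POST = create, PUT = update/replace, DELETE = remove
This operation is a removal.
DELETE


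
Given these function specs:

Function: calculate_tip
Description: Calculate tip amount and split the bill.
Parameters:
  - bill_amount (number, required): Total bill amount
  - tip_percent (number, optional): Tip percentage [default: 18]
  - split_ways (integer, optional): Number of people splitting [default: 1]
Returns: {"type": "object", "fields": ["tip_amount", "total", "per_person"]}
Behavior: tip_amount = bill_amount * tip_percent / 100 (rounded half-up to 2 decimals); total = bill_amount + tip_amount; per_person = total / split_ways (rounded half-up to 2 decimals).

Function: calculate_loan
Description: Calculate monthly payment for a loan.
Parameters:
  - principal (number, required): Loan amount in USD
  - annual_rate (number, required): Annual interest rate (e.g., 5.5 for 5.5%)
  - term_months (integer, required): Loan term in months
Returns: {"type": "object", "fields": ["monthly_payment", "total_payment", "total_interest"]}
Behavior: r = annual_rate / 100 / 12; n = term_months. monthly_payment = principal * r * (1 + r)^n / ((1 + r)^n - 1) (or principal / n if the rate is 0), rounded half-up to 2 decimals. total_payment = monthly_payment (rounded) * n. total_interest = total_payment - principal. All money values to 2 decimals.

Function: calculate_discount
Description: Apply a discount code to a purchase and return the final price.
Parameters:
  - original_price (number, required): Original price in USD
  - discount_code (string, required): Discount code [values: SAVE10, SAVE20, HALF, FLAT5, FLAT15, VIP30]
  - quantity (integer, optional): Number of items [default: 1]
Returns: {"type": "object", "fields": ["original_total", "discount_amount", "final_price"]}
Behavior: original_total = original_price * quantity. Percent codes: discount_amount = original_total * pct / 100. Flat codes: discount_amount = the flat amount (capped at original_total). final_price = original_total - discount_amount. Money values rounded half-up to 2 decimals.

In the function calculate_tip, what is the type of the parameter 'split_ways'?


The calculate_tip spec declares:
  - split_ways (integer, optional): Number of people splitting [default: 1]
Type:
integer


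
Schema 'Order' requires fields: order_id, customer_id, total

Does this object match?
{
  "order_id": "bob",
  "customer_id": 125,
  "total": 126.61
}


Checking required fields... All present.
Valid - all required fields present


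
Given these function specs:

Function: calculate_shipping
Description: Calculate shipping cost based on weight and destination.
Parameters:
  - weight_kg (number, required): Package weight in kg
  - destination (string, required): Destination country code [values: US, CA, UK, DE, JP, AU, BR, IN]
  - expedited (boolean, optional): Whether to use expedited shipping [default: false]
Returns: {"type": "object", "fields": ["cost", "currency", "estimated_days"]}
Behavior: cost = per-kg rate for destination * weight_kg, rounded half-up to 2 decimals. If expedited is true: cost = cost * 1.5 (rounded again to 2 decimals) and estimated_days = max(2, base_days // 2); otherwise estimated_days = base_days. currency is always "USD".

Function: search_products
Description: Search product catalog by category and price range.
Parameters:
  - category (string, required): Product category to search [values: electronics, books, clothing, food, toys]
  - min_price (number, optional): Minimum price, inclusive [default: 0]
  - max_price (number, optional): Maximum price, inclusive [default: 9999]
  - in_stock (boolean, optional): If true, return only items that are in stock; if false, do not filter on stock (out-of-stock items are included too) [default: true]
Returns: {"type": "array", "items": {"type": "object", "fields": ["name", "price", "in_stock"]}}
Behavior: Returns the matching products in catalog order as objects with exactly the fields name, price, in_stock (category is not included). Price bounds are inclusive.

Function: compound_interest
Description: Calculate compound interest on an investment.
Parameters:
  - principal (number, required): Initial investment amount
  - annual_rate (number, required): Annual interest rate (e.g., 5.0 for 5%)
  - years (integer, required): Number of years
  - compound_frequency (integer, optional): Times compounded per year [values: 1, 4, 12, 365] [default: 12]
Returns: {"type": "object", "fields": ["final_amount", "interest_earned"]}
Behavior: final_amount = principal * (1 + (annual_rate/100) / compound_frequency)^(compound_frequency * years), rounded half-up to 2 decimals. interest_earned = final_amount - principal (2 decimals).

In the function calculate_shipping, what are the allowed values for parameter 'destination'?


The calculate_shipping spec declares:
  - destination (string, required): Destination country code [values: US, CA, UK, DE, JP, AU, BR, IN]
Allowed values:
US, CA, UK, DE, JP, AU, BR, IN


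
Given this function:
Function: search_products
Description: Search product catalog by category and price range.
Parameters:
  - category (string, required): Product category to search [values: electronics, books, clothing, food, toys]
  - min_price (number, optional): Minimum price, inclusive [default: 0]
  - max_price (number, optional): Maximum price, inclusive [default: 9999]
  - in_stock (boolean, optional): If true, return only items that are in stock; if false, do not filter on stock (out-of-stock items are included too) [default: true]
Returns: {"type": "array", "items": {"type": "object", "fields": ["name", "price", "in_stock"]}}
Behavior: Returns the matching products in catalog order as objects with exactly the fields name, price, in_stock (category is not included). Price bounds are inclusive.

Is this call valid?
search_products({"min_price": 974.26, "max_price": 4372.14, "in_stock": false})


Checking required parameters...
Missing required parameter: category
Invalid - missing required parameter 'category'


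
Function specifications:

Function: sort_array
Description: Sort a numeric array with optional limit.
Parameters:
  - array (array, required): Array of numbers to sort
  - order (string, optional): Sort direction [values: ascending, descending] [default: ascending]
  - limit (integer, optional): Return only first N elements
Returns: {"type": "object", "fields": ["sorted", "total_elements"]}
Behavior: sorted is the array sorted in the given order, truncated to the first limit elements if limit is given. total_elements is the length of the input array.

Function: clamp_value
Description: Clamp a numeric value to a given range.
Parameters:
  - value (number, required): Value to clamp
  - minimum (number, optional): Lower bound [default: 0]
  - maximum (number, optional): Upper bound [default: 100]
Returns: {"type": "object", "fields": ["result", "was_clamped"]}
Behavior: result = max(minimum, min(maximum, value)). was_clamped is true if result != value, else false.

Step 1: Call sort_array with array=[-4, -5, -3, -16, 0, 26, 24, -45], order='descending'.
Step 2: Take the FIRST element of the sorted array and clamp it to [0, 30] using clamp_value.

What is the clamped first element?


Step 1: sort_array(order=descending)
  sorted: [26, 24, 0, -3, -4, -5, -16, -45]
  -> first element = 26
Step 2: clamp_value(value=26, minimum=0, maximum=30)
  result = max(0, min(30, 26)) = max(0, 26) = 26
  was_clamped = (26 != 26) = false
  -> result = 26
26


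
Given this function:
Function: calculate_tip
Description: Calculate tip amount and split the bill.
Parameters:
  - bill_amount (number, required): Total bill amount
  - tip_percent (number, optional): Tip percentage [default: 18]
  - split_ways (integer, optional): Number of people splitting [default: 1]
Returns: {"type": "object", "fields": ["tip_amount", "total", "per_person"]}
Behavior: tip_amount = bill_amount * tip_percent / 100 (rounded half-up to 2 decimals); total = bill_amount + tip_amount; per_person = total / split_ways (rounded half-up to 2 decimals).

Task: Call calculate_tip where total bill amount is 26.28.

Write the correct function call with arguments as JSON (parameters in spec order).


Mapping each described value to its parameter name:
  'Total bill amount' -> bill_amount = 26.28
calculate_tip({"bill_amount": 26.28})


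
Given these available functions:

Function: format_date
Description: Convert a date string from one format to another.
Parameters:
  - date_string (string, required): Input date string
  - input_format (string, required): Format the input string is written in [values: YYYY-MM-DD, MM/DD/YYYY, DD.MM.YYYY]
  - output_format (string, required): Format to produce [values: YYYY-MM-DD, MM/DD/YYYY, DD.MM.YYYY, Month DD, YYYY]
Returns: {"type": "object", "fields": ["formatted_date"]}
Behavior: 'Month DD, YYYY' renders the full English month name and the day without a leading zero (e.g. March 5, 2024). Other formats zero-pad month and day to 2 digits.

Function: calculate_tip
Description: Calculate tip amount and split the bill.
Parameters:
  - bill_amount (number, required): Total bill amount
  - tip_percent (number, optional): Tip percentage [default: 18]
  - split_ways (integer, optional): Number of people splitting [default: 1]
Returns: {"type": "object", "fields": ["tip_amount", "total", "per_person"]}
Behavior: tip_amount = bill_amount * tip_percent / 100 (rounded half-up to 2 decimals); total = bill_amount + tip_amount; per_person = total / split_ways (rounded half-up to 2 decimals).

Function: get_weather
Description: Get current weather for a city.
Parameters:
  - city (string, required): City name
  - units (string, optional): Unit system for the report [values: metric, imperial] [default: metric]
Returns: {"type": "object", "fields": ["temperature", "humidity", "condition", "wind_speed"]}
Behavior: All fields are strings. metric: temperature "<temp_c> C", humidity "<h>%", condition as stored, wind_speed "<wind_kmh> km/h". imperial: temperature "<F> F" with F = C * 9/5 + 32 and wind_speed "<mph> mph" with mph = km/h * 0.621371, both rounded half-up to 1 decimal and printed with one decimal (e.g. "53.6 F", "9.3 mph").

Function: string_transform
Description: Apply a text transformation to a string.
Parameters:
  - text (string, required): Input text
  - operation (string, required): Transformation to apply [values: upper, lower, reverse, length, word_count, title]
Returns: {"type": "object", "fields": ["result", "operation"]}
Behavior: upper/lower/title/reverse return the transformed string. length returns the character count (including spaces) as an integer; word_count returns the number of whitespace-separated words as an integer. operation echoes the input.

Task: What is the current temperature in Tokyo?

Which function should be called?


The task needs a function whose description is: Get current weather for a city.
get_weather


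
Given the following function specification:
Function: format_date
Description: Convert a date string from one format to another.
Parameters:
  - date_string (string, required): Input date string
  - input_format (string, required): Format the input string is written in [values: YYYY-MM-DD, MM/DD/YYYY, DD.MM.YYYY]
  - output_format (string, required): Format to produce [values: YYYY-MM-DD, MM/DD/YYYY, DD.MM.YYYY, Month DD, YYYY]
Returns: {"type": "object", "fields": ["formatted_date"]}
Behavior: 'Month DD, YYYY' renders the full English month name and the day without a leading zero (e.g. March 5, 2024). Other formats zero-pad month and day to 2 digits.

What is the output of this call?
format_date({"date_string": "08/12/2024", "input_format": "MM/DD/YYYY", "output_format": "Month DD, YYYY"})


Parse '08/12/2024' as MM/DD/YYYY: year=2024, month=8, day=12
Month 8 = August
Render as Month DD, YYYY: August 12, 2024
Output:
{"formatted_date": "August 12, 2024"}


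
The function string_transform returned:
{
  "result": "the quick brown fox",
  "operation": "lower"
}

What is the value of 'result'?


the quick brown fox


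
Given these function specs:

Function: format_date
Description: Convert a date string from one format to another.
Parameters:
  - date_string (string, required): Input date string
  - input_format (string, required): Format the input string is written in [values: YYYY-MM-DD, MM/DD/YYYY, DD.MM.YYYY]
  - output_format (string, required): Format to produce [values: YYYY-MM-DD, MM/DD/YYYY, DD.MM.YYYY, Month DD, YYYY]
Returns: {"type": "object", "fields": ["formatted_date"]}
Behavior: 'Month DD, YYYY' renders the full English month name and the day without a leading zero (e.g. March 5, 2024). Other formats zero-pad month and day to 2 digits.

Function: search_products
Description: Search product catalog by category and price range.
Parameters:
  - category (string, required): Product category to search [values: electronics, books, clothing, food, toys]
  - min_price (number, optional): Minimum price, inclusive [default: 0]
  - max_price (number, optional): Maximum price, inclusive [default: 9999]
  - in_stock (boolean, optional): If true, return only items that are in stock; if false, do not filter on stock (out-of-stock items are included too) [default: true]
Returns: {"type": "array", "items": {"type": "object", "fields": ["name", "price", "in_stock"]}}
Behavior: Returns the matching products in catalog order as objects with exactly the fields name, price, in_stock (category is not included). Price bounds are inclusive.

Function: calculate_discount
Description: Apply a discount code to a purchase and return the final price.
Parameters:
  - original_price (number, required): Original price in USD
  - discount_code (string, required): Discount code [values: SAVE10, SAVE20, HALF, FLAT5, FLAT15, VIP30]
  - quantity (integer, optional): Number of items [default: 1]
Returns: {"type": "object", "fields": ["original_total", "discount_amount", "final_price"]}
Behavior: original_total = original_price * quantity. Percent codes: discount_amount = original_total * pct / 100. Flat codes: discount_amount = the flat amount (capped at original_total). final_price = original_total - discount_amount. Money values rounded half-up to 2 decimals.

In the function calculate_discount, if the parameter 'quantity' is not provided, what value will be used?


The calculate_discount spec declares:
  - quantity (integer, optional): Number of items [default: 1]
Default:
1


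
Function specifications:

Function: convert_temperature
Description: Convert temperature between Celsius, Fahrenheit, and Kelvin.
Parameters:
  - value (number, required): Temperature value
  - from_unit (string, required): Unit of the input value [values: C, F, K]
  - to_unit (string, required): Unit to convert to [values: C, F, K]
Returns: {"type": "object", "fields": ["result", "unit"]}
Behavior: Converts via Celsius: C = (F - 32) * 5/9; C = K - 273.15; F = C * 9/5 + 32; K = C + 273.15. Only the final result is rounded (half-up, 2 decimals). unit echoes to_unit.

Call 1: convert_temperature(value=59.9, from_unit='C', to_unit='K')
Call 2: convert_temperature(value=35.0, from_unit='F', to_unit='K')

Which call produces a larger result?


Call 1:
  Input already in C: 59.9
  To K: 59.9 + 273.15 = 333.05
  Round to 2 decimals: 333.05
  -> 333.05 K
Call 2:
  To C: (35 - 32) * 5/9 = 1.666667
  To K: 1.666667 + 273.15 = 274.816667
  Round to 2 decimals: 274.82
  -> 274.82 K
Call 1 (333.05 K)


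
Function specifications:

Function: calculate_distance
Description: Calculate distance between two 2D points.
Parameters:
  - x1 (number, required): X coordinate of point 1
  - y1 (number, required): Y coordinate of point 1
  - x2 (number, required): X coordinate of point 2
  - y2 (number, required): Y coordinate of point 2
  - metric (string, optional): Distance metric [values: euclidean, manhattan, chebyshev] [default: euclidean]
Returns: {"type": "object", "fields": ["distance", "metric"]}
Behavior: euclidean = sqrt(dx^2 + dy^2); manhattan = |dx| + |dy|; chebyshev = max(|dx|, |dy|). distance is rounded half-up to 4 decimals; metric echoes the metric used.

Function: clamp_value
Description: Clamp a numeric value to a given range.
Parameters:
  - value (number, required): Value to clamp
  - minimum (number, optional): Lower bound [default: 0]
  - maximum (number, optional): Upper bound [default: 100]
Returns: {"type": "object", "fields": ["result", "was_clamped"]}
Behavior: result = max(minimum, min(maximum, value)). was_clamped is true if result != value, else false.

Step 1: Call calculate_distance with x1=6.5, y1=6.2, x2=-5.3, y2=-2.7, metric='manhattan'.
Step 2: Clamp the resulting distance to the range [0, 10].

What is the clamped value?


Step 1: calculate_distance (manhattan)
  |dx| = |-5.3 - 6.5| = 11.8; |dy| = |-2.7 - 6.2| = 8.9
  manhattan: 11.8 + 8.9 = 20.7
  Round to 4 decimals: 20.7
  -> distance = 20.7
Step 2: clamp_value(value=20.7, minimum=0, maximum=10)
  result = max(0, min(10, 20.7)) = max(0, 10) = 10
  was_clamped = (10 != 20.7) = true
  -> result = 10
10


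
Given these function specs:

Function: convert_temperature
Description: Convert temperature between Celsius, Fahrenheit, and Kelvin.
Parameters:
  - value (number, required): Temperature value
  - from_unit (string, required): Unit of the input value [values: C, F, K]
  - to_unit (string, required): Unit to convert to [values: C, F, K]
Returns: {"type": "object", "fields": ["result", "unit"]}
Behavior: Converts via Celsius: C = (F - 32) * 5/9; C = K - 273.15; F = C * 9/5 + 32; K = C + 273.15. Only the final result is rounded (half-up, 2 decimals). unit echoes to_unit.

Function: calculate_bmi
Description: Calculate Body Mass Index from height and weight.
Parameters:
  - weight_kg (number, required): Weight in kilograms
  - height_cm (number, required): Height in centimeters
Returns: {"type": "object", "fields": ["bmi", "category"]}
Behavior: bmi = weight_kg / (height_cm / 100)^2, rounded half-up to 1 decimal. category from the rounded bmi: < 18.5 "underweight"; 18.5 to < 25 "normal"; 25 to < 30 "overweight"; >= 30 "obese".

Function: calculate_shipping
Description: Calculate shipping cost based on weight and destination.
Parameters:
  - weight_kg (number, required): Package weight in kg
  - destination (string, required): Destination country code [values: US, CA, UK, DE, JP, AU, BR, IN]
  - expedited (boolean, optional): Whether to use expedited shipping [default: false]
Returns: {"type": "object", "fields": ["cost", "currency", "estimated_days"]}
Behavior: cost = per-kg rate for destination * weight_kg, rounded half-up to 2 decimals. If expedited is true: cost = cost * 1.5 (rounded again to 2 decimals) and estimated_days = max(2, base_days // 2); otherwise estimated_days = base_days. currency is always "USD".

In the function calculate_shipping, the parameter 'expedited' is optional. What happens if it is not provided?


The calculate_shipping spec declares:
  - expedited (boolean, optional): Whether to use expedited shipping [default: false]
It defaults to false


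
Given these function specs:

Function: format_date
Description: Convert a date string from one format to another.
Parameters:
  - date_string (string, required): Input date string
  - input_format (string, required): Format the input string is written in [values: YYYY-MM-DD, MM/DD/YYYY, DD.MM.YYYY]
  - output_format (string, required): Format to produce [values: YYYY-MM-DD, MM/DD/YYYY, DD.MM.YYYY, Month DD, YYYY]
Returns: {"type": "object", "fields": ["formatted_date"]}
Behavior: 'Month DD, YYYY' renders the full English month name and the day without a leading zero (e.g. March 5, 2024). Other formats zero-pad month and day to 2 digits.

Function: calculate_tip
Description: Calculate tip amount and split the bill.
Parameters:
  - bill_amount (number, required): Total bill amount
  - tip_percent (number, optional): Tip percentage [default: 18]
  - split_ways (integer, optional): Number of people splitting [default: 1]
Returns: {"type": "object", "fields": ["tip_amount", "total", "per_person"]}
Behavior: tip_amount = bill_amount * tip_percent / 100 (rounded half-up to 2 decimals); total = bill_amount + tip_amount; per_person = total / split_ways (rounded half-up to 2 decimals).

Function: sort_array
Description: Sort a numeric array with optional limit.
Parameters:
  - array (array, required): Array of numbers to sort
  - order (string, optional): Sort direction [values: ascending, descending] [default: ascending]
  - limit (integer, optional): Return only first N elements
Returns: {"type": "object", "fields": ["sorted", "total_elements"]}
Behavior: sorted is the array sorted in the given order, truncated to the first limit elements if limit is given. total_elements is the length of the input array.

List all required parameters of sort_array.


Parameters of sort_array and their required/optional flag:
  array: required
  order: optional
  limit: optional
array


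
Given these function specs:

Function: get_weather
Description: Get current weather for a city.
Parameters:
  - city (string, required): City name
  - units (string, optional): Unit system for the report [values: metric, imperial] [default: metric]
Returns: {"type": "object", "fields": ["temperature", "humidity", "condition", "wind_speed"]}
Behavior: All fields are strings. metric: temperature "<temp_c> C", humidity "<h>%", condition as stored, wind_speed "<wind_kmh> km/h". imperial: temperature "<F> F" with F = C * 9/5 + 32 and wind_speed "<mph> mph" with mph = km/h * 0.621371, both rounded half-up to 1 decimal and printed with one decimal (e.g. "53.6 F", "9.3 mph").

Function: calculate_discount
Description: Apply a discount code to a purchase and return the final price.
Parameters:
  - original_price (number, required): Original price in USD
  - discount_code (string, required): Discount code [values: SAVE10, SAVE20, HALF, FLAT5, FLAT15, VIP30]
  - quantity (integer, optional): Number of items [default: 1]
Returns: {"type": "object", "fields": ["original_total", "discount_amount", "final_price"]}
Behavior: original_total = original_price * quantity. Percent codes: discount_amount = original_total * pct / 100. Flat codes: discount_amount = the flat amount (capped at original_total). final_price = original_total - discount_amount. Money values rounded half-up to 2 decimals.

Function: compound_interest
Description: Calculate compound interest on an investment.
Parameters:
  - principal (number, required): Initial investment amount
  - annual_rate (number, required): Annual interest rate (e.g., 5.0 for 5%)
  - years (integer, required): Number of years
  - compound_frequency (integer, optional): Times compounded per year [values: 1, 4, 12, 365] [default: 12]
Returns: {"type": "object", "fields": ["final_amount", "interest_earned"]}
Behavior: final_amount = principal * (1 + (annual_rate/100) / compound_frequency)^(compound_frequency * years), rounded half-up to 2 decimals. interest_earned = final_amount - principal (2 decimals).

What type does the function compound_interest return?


The compound_interest spec declares Returns: {"type": "object", "fields": ["final_amount", "interest_earned"]}
Type:
object


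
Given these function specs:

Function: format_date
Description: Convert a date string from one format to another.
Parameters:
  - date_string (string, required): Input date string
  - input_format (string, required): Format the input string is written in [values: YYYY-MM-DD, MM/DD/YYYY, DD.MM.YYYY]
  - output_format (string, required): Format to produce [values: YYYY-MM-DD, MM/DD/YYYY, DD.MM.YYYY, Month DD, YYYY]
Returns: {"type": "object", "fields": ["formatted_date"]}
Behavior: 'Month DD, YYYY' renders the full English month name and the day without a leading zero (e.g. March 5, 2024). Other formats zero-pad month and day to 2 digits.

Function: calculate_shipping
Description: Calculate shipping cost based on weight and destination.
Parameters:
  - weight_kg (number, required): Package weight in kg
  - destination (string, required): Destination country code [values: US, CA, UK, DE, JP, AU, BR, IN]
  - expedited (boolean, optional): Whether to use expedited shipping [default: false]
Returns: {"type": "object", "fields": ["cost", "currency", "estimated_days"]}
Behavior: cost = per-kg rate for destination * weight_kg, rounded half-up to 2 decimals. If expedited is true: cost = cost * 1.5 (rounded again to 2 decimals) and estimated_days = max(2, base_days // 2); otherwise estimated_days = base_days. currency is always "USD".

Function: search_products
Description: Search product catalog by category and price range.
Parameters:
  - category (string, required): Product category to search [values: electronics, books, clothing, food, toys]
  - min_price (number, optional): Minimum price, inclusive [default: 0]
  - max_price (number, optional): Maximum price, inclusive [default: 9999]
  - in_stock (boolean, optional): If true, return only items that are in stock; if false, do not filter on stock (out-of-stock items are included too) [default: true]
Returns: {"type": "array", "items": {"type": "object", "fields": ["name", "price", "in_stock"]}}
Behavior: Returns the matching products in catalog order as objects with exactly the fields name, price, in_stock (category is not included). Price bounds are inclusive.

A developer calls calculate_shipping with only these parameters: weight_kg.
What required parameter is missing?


Required parameters: weight_kg, destination
Provided: weight_kg
Missing: destination
destination


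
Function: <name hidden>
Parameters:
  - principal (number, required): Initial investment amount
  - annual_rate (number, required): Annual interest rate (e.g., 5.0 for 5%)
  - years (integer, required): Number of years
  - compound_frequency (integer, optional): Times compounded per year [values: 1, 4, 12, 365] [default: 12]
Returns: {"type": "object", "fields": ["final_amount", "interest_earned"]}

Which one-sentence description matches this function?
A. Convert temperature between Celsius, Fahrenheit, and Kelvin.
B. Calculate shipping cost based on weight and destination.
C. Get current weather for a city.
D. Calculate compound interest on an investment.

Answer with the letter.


Parameters principal, annual_rate, years, compound_frequency and return ["final_amount", "interest_earned"] fit: Calculate compound interest on an investment.
D


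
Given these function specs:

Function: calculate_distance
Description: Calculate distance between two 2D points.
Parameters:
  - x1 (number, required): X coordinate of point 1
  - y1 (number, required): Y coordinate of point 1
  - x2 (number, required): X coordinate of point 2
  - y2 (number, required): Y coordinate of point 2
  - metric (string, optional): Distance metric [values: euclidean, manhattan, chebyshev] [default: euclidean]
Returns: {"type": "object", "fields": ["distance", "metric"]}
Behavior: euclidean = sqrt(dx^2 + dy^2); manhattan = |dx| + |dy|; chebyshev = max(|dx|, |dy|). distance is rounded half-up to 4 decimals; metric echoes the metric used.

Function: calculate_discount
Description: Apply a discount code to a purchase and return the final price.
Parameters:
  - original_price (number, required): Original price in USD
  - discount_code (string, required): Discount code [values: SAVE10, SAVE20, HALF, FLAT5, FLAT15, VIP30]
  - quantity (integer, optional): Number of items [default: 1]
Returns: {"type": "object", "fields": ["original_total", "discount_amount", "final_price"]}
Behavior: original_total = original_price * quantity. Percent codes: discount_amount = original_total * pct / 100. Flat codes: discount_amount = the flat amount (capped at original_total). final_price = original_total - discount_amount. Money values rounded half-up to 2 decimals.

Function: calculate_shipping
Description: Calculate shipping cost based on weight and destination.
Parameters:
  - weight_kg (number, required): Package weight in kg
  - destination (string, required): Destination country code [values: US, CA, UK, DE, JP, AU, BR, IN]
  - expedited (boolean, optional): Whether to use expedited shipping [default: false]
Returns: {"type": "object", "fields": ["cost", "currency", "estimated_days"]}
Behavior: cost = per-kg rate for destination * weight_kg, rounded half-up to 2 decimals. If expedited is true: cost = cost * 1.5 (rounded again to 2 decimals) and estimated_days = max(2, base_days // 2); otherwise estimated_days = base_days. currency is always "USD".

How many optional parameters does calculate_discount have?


Parameters of calculate_discount: original_price (required), discount_code (required), quantity (optional)
Optional count:
1


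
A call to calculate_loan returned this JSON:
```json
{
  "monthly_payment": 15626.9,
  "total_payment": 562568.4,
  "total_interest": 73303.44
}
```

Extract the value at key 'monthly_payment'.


15626.9


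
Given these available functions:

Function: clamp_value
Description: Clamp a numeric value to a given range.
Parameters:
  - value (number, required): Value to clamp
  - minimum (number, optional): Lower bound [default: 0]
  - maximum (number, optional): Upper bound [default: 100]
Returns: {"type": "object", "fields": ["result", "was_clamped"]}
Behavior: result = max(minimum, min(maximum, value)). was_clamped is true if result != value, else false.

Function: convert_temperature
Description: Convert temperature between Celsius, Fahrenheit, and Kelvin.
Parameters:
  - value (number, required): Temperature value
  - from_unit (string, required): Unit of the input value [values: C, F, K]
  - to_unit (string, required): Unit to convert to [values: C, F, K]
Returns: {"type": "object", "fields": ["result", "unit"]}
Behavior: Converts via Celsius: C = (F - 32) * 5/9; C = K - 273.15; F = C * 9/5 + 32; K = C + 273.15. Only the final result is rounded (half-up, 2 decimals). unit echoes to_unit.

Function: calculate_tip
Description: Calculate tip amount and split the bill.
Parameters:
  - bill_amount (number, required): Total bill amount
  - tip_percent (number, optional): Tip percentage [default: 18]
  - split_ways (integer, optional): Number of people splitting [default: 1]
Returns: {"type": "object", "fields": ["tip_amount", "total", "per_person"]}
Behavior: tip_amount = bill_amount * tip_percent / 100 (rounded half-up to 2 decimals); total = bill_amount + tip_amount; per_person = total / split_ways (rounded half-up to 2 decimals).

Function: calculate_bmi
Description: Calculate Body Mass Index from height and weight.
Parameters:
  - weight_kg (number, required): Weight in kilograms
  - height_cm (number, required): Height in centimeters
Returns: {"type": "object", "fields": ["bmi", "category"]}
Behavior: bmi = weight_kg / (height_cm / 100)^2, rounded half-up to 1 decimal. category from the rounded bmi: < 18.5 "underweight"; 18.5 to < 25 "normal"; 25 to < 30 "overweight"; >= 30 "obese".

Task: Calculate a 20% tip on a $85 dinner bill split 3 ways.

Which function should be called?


The task needs a function whose description is: Calculate tip amount and split the bill.
calculate_tip


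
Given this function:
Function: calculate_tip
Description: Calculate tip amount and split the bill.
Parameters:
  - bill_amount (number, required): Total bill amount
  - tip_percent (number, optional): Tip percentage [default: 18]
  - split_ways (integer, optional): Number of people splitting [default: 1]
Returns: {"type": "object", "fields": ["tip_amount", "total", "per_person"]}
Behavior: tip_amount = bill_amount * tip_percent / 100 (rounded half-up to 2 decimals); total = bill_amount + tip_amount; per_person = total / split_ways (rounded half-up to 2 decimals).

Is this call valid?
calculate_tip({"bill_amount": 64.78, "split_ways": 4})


Checking all required parameters present and types match... All valid.
Valid


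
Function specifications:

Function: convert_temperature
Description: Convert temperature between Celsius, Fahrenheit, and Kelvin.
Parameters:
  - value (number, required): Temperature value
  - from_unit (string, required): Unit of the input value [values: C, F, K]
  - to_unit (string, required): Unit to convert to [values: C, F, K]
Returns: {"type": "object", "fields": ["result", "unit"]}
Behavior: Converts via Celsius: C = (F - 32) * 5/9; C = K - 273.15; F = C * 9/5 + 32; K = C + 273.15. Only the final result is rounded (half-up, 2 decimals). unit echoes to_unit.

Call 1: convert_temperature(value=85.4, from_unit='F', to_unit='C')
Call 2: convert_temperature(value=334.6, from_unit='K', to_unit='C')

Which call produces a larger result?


Call 1:
  To C: (85.4 - 32) * 5/9 = 29.666667
  Target is C: 29.666667
  Round to 2 decimals: 29.67
  -> 29.67 C
Call 2:
  To C: 334.6 - 273.15 = 61.45
  Target is C: 61.45
  Round to 2 decimals: 61.45
  -> 61.45 C
Call 2 (61.45 C)


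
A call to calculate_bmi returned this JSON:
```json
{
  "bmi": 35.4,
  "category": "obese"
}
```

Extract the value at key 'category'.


obese


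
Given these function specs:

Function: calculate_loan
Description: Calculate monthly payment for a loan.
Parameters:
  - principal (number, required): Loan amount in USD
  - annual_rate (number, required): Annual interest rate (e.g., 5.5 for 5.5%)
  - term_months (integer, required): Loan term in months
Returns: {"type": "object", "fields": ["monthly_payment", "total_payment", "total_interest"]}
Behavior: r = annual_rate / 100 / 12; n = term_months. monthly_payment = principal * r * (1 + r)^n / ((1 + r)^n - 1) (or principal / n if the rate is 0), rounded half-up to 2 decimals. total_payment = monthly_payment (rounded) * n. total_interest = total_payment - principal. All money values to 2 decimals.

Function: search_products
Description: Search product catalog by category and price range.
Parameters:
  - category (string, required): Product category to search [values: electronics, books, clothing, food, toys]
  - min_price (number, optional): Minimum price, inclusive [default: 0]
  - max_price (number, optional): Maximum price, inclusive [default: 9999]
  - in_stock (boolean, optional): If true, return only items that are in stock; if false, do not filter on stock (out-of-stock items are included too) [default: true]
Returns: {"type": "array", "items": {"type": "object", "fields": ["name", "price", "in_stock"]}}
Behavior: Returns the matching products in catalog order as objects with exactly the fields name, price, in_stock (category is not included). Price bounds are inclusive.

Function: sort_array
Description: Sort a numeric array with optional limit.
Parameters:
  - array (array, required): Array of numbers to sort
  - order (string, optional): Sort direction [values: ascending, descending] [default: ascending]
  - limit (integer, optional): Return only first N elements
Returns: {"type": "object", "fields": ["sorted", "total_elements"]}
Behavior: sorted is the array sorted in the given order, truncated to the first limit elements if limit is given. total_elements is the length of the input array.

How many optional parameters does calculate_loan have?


Parameters of calculate_loan: principal (required), annual_rate (required), term_months (required)
Optional count:
0


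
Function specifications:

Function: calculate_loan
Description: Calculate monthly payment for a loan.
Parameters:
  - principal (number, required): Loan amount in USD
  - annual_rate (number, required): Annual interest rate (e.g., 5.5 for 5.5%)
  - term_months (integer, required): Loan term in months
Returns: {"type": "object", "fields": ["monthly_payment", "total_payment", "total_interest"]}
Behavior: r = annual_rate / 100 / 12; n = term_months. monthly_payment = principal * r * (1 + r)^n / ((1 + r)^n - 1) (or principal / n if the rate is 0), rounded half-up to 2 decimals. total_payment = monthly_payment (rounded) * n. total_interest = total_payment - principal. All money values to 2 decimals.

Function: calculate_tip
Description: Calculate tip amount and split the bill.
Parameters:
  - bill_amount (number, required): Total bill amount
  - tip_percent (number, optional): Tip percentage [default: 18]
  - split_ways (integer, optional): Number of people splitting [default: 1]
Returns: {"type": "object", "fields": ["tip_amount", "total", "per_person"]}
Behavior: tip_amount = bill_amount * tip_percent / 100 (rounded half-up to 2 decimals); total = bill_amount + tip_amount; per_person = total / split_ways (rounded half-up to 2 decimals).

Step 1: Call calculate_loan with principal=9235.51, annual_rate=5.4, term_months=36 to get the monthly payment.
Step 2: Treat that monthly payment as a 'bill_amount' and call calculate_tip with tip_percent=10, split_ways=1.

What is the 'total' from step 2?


Step 1: calculate_loan(principal=9235.51, annual_rate=5.4, term_months=36)
  r = 5.4 / 100 / 12 = 0.0045 (keep full precision)
  (1 + r)^36 = 1.175433
  monthly_payment = 9235.51 * 0.0045 * 1.175433 / (1.175433 - 1) = 278.458184 -> 278.46
  total_payment = 278.46 * 36 = 10024.56
  total_interest = 10024.56 - 9235.51 = 789.05
  -> monthly_payment = 278.46
Step 2: calculate_tip(bill_amount=278.46, tip_percent=10, split_ways=1)
  tip_amount = 278.46 * 10/100 = 27.846 -> 27.85
  total = 278.46 + 27.85 = 306.31
  per_person = 306.31 / 1 = 306.31 -> 306.31
  -> total = 306.31
$306.31
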